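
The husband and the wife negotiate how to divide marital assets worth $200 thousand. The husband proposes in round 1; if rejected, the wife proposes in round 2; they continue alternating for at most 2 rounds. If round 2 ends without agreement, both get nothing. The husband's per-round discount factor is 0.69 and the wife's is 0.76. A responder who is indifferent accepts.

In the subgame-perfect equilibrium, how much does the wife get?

152

Round 2 (the wife proposes): rejection yields 0 for the husband; the wife offers 0 and keeps 200.
Round 1 (the husband proposes): the wife can get 200 next round, worth 0.76 × 200 = 152 now; the husband offers that and keeps 48.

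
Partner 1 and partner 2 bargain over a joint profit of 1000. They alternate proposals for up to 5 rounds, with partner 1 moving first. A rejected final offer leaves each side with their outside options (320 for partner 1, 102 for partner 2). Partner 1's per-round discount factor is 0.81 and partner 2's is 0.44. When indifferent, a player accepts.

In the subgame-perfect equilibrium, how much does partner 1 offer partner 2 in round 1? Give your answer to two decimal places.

126.35

Round 5 (partner 1 proposes): partner 2 gets 102 if talks fail, so partner 1 offers 102 and keeps 898.
Round 4 (partner 2 proposes): partner 1 can get 898 next round, worth 0.81 × 898 = 727.38 now, so partner 2 offers 727.38, keeping 272.62.
Round 3 (partner 1 proposes): partner 2 can get 272.62 next round, worth 0.44 × 272.62 = 119.9528 now. Partner 1 offers 119.9528 and keeps 1000 − 119.9528 = 880.0472.
Round 2 (partner 2 proposes): partner 1 can get 880.0472 next round, worth 0.81 × 880.0472 = 712.838232 now. Partner 2 offers 712.838232 and keeps 1000 − 712.838232 = 287.161768.
Round 1 (partner 1 proposes): partner 2 can get 287.161768 next round, worth 0.44 × 287.161768 = 126.35117792 now. Partner 1 offers 126.35117792 and keeps 1000 − 126.35117792 = 873.64882208.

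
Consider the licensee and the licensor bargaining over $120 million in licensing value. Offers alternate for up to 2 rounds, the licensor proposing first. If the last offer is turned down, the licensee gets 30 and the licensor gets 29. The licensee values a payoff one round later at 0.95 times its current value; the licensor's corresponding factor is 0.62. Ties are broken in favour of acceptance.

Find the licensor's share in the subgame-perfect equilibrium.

Solve by backward induction from round 2.
Round 2 (the licensee proposes): the licensor gets 29 if talks fail, so the licensee offers 29 and keeps 91.
Round 1 (the licensor proposes): the licensee can get 91 next round, worth 0.95 × 91 = 86.45 now, so the licensor offers 86.45, keeping 33.55.

33.55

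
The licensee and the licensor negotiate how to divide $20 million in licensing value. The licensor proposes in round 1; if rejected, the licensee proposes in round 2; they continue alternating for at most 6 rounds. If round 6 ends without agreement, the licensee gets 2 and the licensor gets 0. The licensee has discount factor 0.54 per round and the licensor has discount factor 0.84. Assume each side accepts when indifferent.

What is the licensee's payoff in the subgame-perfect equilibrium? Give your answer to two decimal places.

4.73

By backward induction:
Round 6 (the licensee proposes): rejection yields 0 for the licensor; the licensee offers 0 and keeps 20.
Round 5 (the licensor proposes): the licensee can get 20 next round, worth 0.54 × 20 = 10.8 now, so the licensor offers 10.8, keeping 9.2.
Round 4 (the licensee proposes): the licensor can get 9.2 next round, worth 0.84 × 9.2 = 7.728 now, so the licensee offers 7.728, keeping 12.272.
Round 3 (the licensor proposes): the licensee can get 12.272 next round, worth 0.54 × 12.272 = 6.62688 now, so the licensor offers 6.62688, keeping 13.37312.
Round 2 (the licensee proposes): the licensor can get 13.37312 next round, worth 0.84 × 13.37312 = 11.2334208 now; the licensee offers that and keeps 8.7665792.
Round 1 (the licensor proposes): the licensee can get 8.7665792 next round, worth 0.54 × 8.7665792 = 4.733952768 now. The licensor offers 4.733952768 and keeps 20 − 4.733952768 = 15.266047232.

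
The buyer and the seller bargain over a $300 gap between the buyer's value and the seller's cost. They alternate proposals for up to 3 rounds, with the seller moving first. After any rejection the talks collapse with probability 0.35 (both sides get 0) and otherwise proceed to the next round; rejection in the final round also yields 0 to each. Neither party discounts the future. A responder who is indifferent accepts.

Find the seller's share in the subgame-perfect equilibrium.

231.75

Round 3 (the seller proposes): the buyer will accept anything ≥ 0, so the seller offers 0 and keeps 300.
Round 2 (the buyer proposes): rejecting gives the seller an expected 0.65 × 300 = 195, so the buyer offers 195, keeping 105.
Round 1 (the seller proposes): rejecting gives the buyer an expected 0.65 × 105 = 68.25; the seller offers that and keeps 231.75.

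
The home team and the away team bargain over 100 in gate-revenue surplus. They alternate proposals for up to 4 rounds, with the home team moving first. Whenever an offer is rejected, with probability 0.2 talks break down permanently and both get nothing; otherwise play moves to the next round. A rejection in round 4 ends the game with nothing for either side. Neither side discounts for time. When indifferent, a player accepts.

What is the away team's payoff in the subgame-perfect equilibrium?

67.2

Round 4 (the away team proposes): the home team will accept anything ≥ 0, so the away team offers 0 and keeps 100.
Round 3 (the home team proposes): rejecting gives the away team an expected 0.8 × 100 = 80, so the home team offers 80, keeping 20.
Round 2 (the away team proposes): rejecting gives the home team an expected 0.8 × 20 = 16, so the away team offers 16, keeping 84.
Round 1 (the home team proposes): rejecting gives the away team an expected 0.8 × 84 = 67.2. The home team offers 67.2 and keeps 100 − 67.2 = 32.8.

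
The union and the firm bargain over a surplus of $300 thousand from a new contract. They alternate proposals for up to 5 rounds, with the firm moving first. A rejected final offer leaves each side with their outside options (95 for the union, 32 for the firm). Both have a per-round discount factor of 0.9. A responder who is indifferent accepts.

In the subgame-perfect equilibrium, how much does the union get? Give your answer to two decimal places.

Work backward from the last round.
Round 5 (the firm proposes): the union gets 95 if talks fail, so the firm offers 95 and keeps 205.
Round 4 (the union proposes): the firm can get 205 next round, worth 0.9 × 205 = 184.5 now, so the union offers 184.5, keeping 115.5.
Round 3 (the firm proposes): the union can get 115.5 next round, worth 0.9 × 115.5 = 103.95 now, so the firm offers 103.95, keeping 196.05.
Round 2 (the union proposes): the firm can get 196.05 next round, worth 0.9 × 196.05 = 176.445 now; the union offers that and keeps 123.555.
Round 1 (the firm proposes): the union can get 123.555 next round, worth 0.9 × 123.555 = 111.1995 now; the firm offers that and keeps 188.8005.

111.20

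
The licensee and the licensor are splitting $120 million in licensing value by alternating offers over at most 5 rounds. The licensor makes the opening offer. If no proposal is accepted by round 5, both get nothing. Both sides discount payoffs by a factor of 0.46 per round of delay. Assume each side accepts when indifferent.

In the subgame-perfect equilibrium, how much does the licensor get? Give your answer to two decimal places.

83.88

Round 5 (the licensor proposes): rejection yields 0 for the licensee; the licensor offers 0 and keeps 120.
Round 4 (the licensee proposes): the licensor can get 120 next round, worth 0.46 × 120 = 55.2 now. The licensee offers 55.2 and keeps 120 − 55.2 = 64.8.
Round 3 (the licensor proposes): the licensee can get 64.8 next round, worth 0.46 × 64.8 = 29.808 now, so the licensor offers 29.808, keeping 90.192.
Round 2 (the licensee proposes): the licensor can get 90.192 next round, worth 0.46 × 90.192 = 41.48832 now, so the licensee offers 41.48832, keeping 78.51168.
Round 1 (the licensor proposes): the licensee can get 78.51168 next round, worth 0.46 × 78.51168 = 36.1153728 now, so the licensor offers 36.1153728, keeping 83.8846272.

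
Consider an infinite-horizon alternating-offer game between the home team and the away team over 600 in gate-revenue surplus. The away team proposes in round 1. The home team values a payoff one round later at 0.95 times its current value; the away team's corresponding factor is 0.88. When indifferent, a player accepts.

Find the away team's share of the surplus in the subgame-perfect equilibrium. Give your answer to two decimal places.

182.93

When the away team proposes, the home team accepts any offer worth at least 0.95 times what the home team would get by proposing next round; and vice versa.
This gives x = 600 − 0.95y and y = 600 − 0.88x, where x and y are each side's share when it proposes.
Hence (1 − 0.95·0.88)x = 600(1 − 0.95), i.e. 0.164·x = 30.
x ≈ 182.9268; the home team's share is 600 − x ≈ 417.0732.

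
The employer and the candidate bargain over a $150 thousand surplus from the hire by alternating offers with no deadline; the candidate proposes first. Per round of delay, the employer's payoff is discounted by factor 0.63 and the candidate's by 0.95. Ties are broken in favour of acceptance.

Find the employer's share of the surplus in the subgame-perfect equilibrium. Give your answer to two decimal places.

When the candidate proposes, the employer accepts any offer worth at least 0.63 times what the employer would get by proposing next round; and vice versa.
This gives x = 150 − 0.63y and y = 150 − 0.95x, where x and y are each side's share when it proposes.
Hence (1 − 0.63·0.95)x = 150(1 − 0.63), i.e. 0.4015·x = 55.5.
x ≈ 138.2316; the employer's share is 150 − x ≈ 11.7684.

11.77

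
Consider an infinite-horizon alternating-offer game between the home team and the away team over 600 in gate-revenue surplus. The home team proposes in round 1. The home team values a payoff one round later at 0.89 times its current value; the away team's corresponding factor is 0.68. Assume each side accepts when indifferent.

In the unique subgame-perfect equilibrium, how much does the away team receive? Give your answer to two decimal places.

113.68

When the home team proposes, the away team accepts any offer worth at least 0.68 times what the away team would get by proposing next round; and vice versa.
This gives x = 600 − 0.68y and y = 600 − 0.89x, where x and y are each side's share when it proposes.
Hence (1 − 0.68·0.89)x = 600(1 − 0.68), i.e. 0.3948·x = 192.
x ≈ 486.3222; the away team's share is 600 − x ≈ 113.6778.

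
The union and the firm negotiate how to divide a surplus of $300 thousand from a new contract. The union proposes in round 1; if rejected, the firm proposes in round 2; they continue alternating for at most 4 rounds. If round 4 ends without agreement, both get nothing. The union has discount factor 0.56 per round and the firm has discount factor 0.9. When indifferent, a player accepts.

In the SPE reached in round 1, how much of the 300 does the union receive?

Round 4 (the firm proposes): rejection yields 0 for the union; the firm offers 0 and keeps 300.
Round 3 (the union proposes): the firm can get 300 next round, worth 0.9 × 300 = 270 now, so the union offers 270, keeping 30.
Round 2 (the firm proposes): the union can get 30 next round, worth 0.56 × 30 = 16.8 now; the firm offers that and keeps 283.2.
Round 1 (the union proposes): the firm can get 283.2 next round, worth 0.9 × 283.2 = 254.88 now. The union offers 254.88 and keeps 300 − 254.88 = 45.12.

45.12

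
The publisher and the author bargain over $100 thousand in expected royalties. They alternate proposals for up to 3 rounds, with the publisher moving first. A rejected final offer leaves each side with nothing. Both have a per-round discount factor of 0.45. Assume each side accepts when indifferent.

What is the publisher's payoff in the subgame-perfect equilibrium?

Work backward from the last round.
Round 3 (the publisher proposes): rejection yields 0 for the author; the publisher offers 0 and keeps 100.
Round 2 (the author proposes): the publisher can get 100 next round, worth 0.45 × 100 = 45 now, so the author offers 45, keeping 55.
Round 1 (the publisher proposes): the author can get 55 next round, worth 0.45 × 55 = 24.75 now; the publisher offers that and keeps 75.25.

75.25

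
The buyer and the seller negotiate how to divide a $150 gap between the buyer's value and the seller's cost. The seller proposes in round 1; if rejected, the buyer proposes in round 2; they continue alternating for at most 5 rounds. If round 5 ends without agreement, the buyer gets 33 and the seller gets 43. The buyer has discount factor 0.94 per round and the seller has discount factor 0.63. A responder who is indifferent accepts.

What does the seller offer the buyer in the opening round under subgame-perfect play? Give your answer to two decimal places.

Round 5 (the seller proposes): the buyer gets 33 if talks fail, so the seller offers 33 and keeps 117.
Round 4 (the buyer proposes): the seller can get 117 next round, worth 0.63 × 117 = 73.71 now. The buyer offers 73.71 and keeps 150 − 73.71 = 76.29.
Round 3 (the seller proposes): the buyer can get 76.29 next round, worth 0.94 × 76.29 = 71.7126 now; the seller offers that and keeps 78.2874.
Round 2 (the buyer proposes): the seller can get 78.2874 next round, worth 0.63 × 78.2874 = 49.321062 now, so the buyer offers 49.321062, keeping 100.678938.
Round 1 (the seller proposes): the buyer can get 100.678938 next round, worth 0.94 × 100.678938 = 94.63820172 now. The seller offers 94.63820172 and keeps 150 − 94.63820172 = 55.36179828.

94.64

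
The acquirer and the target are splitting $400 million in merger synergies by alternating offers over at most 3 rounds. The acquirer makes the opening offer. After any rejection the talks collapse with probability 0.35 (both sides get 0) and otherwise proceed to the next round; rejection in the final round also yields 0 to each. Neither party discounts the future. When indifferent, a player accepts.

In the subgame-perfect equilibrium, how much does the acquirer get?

Round 3 (the acquirer proposes): the target will accept anything ≥ 0, so the acquirer offers 0 and keeps 400.
Round 2 (the target proposes): rejecting gives the acquirer an expected 0.65 × 400 = 260; the target offers that and keeps 140.
Round 1 (the acquirer proposes): rejecting gives the target an expected 0.65 × 140 = 91. The acquirer offers 91 and keeps 400 − 91 = 309.

309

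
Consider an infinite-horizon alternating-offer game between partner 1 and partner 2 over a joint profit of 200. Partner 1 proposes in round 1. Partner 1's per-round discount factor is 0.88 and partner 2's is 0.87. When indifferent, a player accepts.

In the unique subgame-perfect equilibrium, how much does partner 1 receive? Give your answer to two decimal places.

When partner 1 proposes, partner 2 accepts any offer worth at least 0.87 times what partner 2 would get by proposing next round; and vice versa.
This gives x = 200 − 0.87y and y = 200 − 0.88x, where x and y are each side's share when it proposes.
Hence (1 − 0.87·0.88)x = 200(1 − 0.87), i.e. 0.2344·x = 26.
x ≈ 110.9215; partner 2's share is 200 − x ≈ 89.0785.

110.92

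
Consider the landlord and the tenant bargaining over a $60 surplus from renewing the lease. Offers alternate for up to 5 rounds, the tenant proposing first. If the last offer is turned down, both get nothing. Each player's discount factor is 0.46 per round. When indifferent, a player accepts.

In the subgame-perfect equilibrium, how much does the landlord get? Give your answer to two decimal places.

By backward induction:
Round 5 (the tenant proposes): rejection yields 0 for the landlord; the tenant offers 0 and keeps 60.
Round 4 (the landlord proposes): the tenant can get 60 next round, worth 0.46 × 60 = 27.6 now. The landlord offers 27.6 and keeps 60 − 27.6 = 32.4.
Round 3 (the tenant proposes): the landlord can get 32.4 next round, worth 0.46 × 32.4 = 14.904 now; the tenant offers that and keeps 45.096.
Round 2 (the landlord proposes): the tenant can get 45.096 next round, worth 0.46 × 45.096 = 20.74416 now; the landlord offers that and keeps 39.25584.
Round 1 (the tenant proposes): the landlord can get 39.25584 next round, worth 0.46 × 39.25584 = 18.0576864 now; the tenant offers that and keeps 41.9423136.

18.06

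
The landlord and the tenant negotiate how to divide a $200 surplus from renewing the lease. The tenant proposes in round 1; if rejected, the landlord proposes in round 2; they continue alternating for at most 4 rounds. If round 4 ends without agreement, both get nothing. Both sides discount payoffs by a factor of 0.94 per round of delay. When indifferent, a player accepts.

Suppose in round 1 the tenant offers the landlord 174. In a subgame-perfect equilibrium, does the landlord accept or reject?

Work out the landlord's continuation value if the offer is rejected.
Round 4 (the landlord proposes): the tenant will accept anything ≥ 0, so the landlord offers 0 and keeps 200.
Round 3 (the tenant proposes): the landlord can get 200 next round, worth 0.94 × 200 = 188 now. The tenant offers 188 and keeps 200 − 188 = 12.
Round 2 (the landlord proposes): the tenant can get 12 next round, worth 0.94 × 12 = 11.28 now, so the landlord offers 11.28, keeping 188.72.
So by rejecting in round 1, the landlord gets 188.72 next round, worth 0.94 × 188.72 = 177.3968 now.
Offer 174 < 177.3968, so the landlord rejects.

Reject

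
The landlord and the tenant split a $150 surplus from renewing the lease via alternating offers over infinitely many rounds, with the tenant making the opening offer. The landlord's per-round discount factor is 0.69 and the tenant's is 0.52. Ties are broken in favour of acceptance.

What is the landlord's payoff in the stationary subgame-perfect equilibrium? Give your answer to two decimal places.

When the tenant proposes, the landlord accepts any offer worth at least 0.69 times what the landlord would get by proposing next round; and vice versa.
This gives x = 150 − 0.69y and y = 150 − 0.52x, where x and y are each side's share when it proposes.
Hence (1 − 0.69·0.52)x = 150(1 − 0.69), i.e. 0.6412·x = 46.5.
x ≈ 72.5203; the landlord's share is 150 − x ≈ 77.4797.

77.48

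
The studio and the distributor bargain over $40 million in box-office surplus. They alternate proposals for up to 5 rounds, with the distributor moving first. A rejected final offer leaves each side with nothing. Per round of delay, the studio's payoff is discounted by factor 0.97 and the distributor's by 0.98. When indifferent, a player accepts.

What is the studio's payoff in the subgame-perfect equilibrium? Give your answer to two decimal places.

Round 5 (the distributor proposes): rejection yields 0 for the studio; the distributor offers 0 and keeps 40.
Round 4 (the studio proposes): the distributor can get 40 next round, worth 0.98 × 40 = 39.2 now. The studio offers 39.2 and keeps 40 − 39.2 = 0.8.
Round 3 (the distributor proposes): the studio can get 0.8 next round, worth 0.97 × 0.8 = 0.776 now. The distributor offers 0.776 and keeps 40 − 0.776 = 39.224.
Round 2 (the studio proposes): the distributor can get 39.224 next round, worth 0.98 × 39.224 = 38.43952 now. The studio offers 38.43952 and keeps 40 − 38.43952 = 1.56048.
Round 1 (the distributor proposes): the studio can get 1.56048 next round, worth 0.97 × 1.56048 = 1.5136656 now, so the distributor offers 1.5136656, keeping 38.4863344.

1.51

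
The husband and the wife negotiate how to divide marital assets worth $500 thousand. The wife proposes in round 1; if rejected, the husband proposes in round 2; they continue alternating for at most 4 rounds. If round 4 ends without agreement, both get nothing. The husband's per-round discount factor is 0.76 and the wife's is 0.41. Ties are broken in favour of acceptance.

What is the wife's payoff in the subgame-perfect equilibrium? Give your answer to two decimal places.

Round 4 (the husband proposes): rejection yields 0 for the wife; the husband offers 0 and keeps 500.
Round 3 (the wife proposes): the husband can get 500 next round, worth 0.76 × 500 = 380 now; the wife offers that and keeps 120.
Round 2 (the husband proposes): the wife can get 120 next round, worth 0.41 × 120 = 49.2 now, so the husband offers 49.2, keeping 450.8.
Round 1 (the wife proposes): the husband can get 450.8 next round, worth 0.76 × 450.8 = 342.608 now, so the wife offers 342.608, keeping 157.392.

157.39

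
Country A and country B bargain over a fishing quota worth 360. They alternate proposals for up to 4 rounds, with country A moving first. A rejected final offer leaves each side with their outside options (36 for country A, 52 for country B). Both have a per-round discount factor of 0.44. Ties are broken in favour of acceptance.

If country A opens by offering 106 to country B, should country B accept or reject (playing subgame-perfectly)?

Round 4 (country B proposes): country A gets 36 if talks fail, so country B offers 36 and keeps 324.
Round 3 (country A proposes): country B can get 324 next round, worth 0.44 × 324 = 142.56 now; country A offers that and keeps 217.44.
Round 2 (country B proposes): country A can get 217.44 next round, worth 0.44 × 217.44 = 95.6736 now. Country B offers 95.6736 and keeps 360 − 95.6736 = 264.3264.
So by rejecting in round 1, country B gets 264.3264 next round, worth 0.44 × 264.3264 = 116.303616 now.
Offer 106 < 116.303616, so country B rejects.

Reject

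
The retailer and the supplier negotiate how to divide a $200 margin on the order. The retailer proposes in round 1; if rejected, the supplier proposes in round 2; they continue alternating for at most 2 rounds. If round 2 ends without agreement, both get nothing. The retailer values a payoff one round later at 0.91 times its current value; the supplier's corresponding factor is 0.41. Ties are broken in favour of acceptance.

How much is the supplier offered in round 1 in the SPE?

Solve by backward induction from round 2.
Round 2 (the supplier proposes): the retailer will accept anything ≥ 0, so the supplier offers 0 and keeps 200.
Round 1 (the retailer proposes): the supplier can get 200 next round, worth 0.41 × 200 = 82 now. The retailer offers 82 and keeps 200 − 82 = 118.

82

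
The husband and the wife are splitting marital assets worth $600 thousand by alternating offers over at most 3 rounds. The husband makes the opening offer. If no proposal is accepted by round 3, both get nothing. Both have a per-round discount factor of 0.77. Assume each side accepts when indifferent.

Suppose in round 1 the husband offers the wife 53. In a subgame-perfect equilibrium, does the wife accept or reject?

Reject

Work out the wife's continuation value if the offer is rejected.
Round 3 (the husband proposes): rejection yields 0 for the wife; the husband offers 0 and keeps 600.
Round 2 (the wife proposes): the husband can get 600 next round, worth 0.77 × 600 = 462 now; the wife offers that and keeps 138.
So by rejecting in round 1, the wife gets 138 next round, worth 0.77 × 138 = 106.26 now.
Offer 53 < 106.26, so the wife rejects.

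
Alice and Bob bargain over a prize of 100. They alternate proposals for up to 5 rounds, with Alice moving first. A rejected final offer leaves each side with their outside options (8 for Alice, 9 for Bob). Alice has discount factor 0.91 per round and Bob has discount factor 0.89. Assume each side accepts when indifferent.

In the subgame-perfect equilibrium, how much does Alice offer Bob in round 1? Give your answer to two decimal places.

20.40

Round 5 (Alice proposes): Bob gets 9 if talks fail, so Alice offers 9 and keeps 91.
Round 4 (Bob proposes): Alice can get 91 next round, worth 0.91 × 91 = 82.81 now. Bob offers 82.81 and keeps 100 − 82.81 = 17.19.
Round 3 (Alice proposes): Bob can get 17.19 next round, worth 0.89 × 17.19 = 15.2991 now, so Alice offers 15.2991, keeping 84.7009.
Round 2 (Bob proposes): Alice can get 84.7009 next round, worth 0.91 × 84.7009 = 77.077819 now, so Bob offers 77.077819, keeping 22.922181.
Round 1 (Alice proposes): Bob can get 22.922181 next round, worth 0.89 × 22.922181 = 20.40074109 now, so Alice offers 20.40074109, keeping 79.59925891.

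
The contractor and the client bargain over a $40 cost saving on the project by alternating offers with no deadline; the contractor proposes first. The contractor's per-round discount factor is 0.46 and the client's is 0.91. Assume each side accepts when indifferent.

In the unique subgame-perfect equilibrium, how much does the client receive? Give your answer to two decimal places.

When the contractor proposes, the client accepts any offer worth at least 0.91 times what the client would get by proposing next round; and vice versa.
This gives x = 40 − 0.91y and y = 40 − 0.46x, where x and y are each side's share when it proposes.
Hence (1 − 0.91·0.46)x = 40(1 − 0.91), i.e. 0.5814·x = 3.6.
x ≈ 6.1920; the client's share is 40 − x ≈ 33.8080.

33.81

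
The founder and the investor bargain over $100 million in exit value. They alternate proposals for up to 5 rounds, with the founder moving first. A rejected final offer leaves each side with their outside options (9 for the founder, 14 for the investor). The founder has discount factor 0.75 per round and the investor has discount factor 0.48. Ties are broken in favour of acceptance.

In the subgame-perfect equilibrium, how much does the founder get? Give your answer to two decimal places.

81.87

Round 5 (the founder proposes): the investor gets 14 if talks fail, so the founder offers 14 and keeps 86.
Round 4 (the investor proposes): the founder can get 86 next round, worth 0.75 × 86 = 64.5 now, so the investor offers 64.5, keeping 35.5.
Round 3 (the founder proposes): the investor can get 35.5 next round, worth 0.48 × 35.5 = 17.04 now, so the founder offers 17.04, keeping 82.96.
Round 2 (the investor proposes): the founder can get 82.96 next round, worth 0.75 × 82.96 = 62.22 now. The investor offers 62.22 and keeps 100 − 62.22 = 37.78.
Round 1 (the founder proposes): the investor can get 37.78 next round, worth 0.48 × 37.78 = 18.1344 now, so the founder offers 18.1344, keeping 81.8656.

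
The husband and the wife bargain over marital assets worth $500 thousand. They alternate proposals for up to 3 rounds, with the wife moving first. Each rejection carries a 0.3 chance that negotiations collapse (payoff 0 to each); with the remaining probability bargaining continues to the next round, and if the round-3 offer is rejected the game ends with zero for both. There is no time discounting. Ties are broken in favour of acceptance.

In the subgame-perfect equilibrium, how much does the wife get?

By backward induction:
Round 3 (the wife proposes): the husband will accept anything ≥ 0, so the wife offers 0 and keeps 500.
Round 2 (the husband proposes): rejecting gives the wife an expected 0.7 × 500 = 350; the husband offers that and keeps 150.
Round 1 (the wife proposes): rejecting gives the husband an expected 0.7 × 150 = 105. The wife offers 105 and keeps 500 − 105 = 395.

395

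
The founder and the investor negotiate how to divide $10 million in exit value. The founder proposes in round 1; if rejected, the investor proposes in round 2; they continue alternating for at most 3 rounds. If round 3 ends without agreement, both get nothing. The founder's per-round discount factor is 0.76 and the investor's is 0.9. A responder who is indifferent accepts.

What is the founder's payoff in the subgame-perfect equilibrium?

7.84

By backward induction:
Round 3 (the founder proposes): rejection yields 0 for the investor; the founder offers 0 and keeps 10.
Round 2 (the investor proposes): the founder can get 10 next round, worth 0.76 × 10 = 7.6 now. The investor offers 7.6 and keeps 10 − 7.6 = 2.4.
Round 1 (the founder proposes): the investor can get 2.4 next round, worth 0.9 × 2.4 = 2.16 now. The founder offers 2.16 and keeps 10 − 2.16 = 7.84.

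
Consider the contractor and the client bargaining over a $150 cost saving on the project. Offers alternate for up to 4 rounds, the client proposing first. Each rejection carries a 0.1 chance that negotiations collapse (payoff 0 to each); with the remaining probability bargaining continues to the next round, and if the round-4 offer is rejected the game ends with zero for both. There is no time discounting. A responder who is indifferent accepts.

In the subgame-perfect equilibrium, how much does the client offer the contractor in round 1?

Round 4 (the contractor proposes): rejection yields 0 for the client; the contractor offers 0 and keeps 150.
Round 3 (the client proposes): rejecting gives the contractor an expected 0.9 × 150 = 135. The client offers 135 and keeps 150 − 135 = 15.
Round 2 (the contractor proposes): rejecting gives the client an expected 0.9 × 15 = 13.5, so the contractor offers 13.5, keeping 136.5.
Round 1 (the client proposes): rejecting gives the contractor an expected 0.9 × 136.5 = 122.85; the client offers that and keeps 27.15.

122.85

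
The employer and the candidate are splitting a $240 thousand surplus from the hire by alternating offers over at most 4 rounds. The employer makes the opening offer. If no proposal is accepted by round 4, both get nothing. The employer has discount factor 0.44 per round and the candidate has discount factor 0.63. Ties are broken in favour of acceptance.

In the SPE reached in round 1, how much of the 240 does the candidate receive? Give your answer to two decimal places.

126.58

Round 4 (the candidate proposes): the employer will accept anything ≥ 0, so the candidate offers 0 and keeps 240.
Round 3 (the employer proposes): the candidate can get 240 next round, worth 0.63 × 240 = 151.2 now; the employer offers that and keeps 88.8.
Round 2 (the candidate proposes): the employer can get 88.8 next round, worth 0.44 × 88.8 = 39.072 now. The candidate offers 39.072 and keeps 240 − 39.072 = 200.928.
Round 1 (the employer proposes): the candidate can get 200.928 next round, worth 0.63 × 200.928 = 126.58464 now; the employer offers that and keeps 113.41536.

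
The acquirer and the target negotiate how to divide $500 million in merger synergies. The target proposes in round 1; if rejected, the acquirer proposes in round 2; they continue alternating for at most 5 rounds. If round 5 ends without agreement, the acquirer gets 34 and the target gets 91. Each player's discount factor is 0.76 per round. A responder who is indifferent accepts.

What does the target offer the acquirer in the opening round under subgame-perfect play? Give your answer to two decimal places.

Round 5 (the target proposes): the acquirer gets 34 if talks fail, so the target offers 34 and keeps 466.
Round 4 (the acquirer proposes): the target can get 466 next round, worth 0.76 × 466 = 354.16 now; the acquirer offers that and keeps 145.84.
Round 3 (the target proposes): the acquirer can get 145.84 next round, worth 0.76 × 145.84 = 110.8384 now, so the target offers 110.8384, keeping 389.1616.
Round 2 (the acquirer proposes): the target can get 389.1616 next round, worth 0.76 × 389.1616 = 295.762816 now. The acquirer offers 295.762816 and keeps 500 − 295.762816 = 204.237184.
Round 1 (the target proposes): the acquirer can get 204.237184 next round, worth 0.76 × 204.237184 = 155.22025984 now. The target offers 155.22025984 and keeps 500 − 155.22025984 = 344.77974016.

155.22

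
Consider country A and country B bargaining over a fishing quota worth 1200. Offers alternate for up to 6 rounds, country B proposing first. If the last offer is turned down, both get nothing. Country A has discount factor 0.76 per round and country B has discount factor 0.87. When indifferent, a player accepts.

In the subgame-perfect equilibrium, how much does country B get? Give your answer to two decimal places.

604.34

Round 6 (country A proposes): rejection yields 0 for country B; country A offers 0 and keeps 1200.
Round 5 (country B proposes): country A can get 1200 next round, worth 0.76 × 1200 = 912 now. Country B offers 912 and keeps 1200 − 912 = 288.
Round 4 (country A proposes): country B can get 288 next round, worth 0.87 × 288 = 250.56 now, so country A offers 250.56, keeping 949.44.
Round 3 (country B proposes): country A can get 949.44 next round, worth 0.76 × 949.44 = 721.5744 now, so country B offers 721.5744, keeping 478.4256.
Round 2 (country A proposes): country B can get 478.4256 next round, worth 0.87 × 478.4256 = 416.230272 now; country A offers that and keeps 783.769728.
Round 1 (country B proposes): country A can get 783.769728 next round, worth 0.76 × 783.769728 = 595.66499328 now, so country B offers 595.66499328, keeping 604.33500672.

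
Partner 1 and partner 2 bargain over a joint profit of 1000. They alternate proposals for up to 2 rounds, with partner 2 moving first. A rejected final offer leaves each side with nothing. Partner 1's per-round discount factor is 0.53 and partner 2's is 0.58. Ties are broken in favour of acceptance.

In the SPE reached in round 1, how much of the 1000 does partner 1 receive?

By backward induction:
Round 2 (partner 1 proposes): rejection yields 0 for partner 2; partner 1 offers 0 and keeps 1000.
Round 1 (partner 2 proposes): partner 1 can get 1000 next round, worth 0.53 × 1000 = 530 now, so partner 2 offers 530, keeping 470.

530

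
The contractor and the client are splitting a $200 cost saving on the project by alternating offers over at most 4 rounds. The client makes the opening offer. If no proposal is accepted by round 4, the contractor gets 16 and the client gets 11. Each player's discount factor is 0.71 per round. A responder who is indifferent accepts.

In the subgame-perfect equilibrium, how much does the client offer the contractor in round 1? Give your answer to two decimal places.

108.83

Round 4 (the contractor proposes): the client gets 11 if talks fail, so the contractor offers 11 and keeps 189.
Round 3 (the client proposes): the contractor can get 189 next round, worth 0.71 × 189 = 134.19 now, so the client offers 134.19, keeping 65.81.
Round 2 (the contractor proposes): the client can get 65.81 next round, worth 0.71 × 65.81 = 46.7251 now, so the contractor offers 46.7251, keeping 153.2749.
Round 1 (the client proposes): the contractor can get 153.2749 next round, worth 0.71 × 153.2749 = 108.825179 now. The client offers 108.825179 and keeps 200 − 108.825179 = 91.174821.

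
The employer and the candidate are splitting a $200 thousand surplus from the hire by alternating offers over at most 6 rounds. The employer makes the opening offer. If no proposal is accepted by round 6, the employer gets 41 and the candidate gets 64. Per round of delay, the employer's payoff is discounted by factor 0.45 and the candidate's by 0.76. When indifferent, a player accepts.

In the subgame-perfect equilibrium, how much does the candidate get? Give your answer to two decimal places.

Round 6 (the candidate proposes): the employer gets 41 if talks fail, so the candidate offers 41 and keeps 159.
Round 5 (the employer proposes): the candidate can get 159 next round, worth 0.76 × 159 = 120.84 now. The employer offers 120.84 and keeps 200 − 120.84 = 79.16.
Round 4 (the candidate proposes): the employer can get 79.16 next round, worth 0.45 × 79.16 = 35.622 now. The candidate offers 35.622 and keeps 200 − 35.622 = 164.378.
Round 3 (the employer proposes): the candidate can get 164.378 next round, worth 0.76 × 164.378 = 124.92728 now, so the employer offers 124.92728, keeping 75.07272.
Round 2 (the candidate proposes): the employer can get 75.07272 next round, worth 0.45 × 75.07272 = 33.782724 now. The candidate offers 33.782724 and keeps 200 − 33.782724 = 166.217276.
Round 1 (the employer proposes): the candidate can get 166.217276 next round, worth 0.76 × 166.217276 = 126.32512976 now, so the employer offers 126.32512976, keeping 73.67487024.

126.33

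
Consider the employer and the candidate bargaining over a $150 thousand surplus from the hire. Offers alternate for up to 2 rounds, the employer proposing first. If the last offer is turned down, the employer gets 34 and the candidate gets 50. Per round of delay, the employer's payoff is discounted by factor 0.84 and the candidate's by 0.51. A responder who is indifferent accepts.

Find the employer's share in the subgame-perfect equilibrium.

Solve by backward induction from round 2.
Round 2 (the candidate proposes): the employer gets 34 if talks fail, so the candidate offers 34 and keeps 116.
Round 1 (the employer proposes): the candidate can get 116 next round, worth 0.51 × 116 = 59.16 now, so the employer offers 59.16, keeping 90.84.

90.84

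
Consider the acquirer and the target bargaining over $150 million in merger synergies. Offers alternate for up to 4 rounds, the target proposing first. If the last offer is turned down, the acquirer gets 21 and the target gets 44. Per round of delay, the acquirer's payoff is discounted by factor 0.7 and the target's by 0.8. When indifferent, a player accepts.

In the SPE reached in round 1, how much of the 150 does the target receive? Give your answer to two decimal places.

Round 4 (the acquirer proposes): the target gets 44 if talks fail, so the acquirer offers 44 and keeps 106.
Round 3 (the target proposes): the acquirer can get 106 next round, worth 0.7 × 106 = 74.2 now; the target offers that and keeps 75.8.
Round 2 (the acquirer proposes): the target can get 75.8 next round, worth 0.8 × 75.8 = 60.64 now. The acquirer offers 60.64 and keeps 150 − 60.64 = 89.36.
Round 1 (the target proposes): the acquirer can get 89.36 next round, worth 0.7 × 89.36 = 62.552 now. The target offers 62.552 and keeps 150 − 62.552 = 87.448.

87.45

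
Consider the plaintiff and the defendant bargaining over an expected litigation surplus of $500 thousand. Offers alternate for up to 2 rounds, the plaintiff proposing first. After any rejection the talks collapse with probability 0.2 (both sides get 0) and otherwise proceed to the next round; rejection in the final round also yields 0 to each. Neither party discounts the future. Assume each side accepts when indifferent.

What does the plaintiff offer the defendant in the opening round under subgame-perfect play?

By backward induction:
Round 2 (the defendant proposes): the plaintiff will accept anything ≥ 0, so the defendant offers 0 and keeps 500.
Round 1 (the plaintiff proposes): rejecting gives the defendant an expected 0.8 × 500 = 400. The plaintiff offers 400 and keeps 500 − 400 = 100.

400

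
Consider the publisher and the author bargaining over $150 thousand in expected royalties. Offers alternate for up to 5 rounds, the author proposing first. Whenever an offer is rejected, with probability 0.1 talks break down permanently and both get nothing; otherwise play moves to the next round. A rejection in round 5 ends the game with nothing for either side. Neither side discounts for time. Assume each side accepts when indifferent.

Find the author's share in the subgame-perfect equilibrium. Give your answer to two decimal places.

By backward induction:
Round 5 (the author proposes): the publisher will accept anything ≥ 0, so the author offers 0 and keeps 150.
Round 4 (the publisher proposes): rejecting gives the author an expected 0.9 × 150 = 135, so the publisher offers 135, keeping 15.
Round 3 (the author proposes): rejecting gives the publisher an expected 0.9 × 15 = 13.5; the author offers that and keeps 136.5.
Round 2 (the publisher proposes): rejecting gives the author an expected 0.9 × 136.5 = 122.85; the publisher offers that and keeps 27.15.
Round 1 (the author proposes): rejecting gives the publisher an expected 0.9 × 27.15 = 24.435; the author offers that and keeps 125.565.

125.57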